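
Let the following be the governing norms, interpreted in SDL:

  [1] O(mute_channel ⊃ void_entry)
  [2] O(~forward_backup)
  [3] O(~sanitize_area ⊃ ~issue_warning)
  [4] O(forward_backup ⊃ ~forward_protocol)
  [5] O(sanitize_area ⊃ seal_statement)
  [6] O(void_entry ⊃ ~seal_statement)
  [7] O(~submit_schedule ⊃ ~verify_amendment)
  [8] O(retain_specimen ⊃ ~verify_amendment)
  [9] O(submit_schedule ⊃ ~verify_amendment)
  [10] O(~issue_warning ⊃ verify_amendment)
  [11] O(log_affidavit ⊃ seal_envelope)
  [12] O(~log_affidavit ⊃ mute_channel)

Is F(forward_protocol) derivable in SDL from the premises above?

Premise 4 is O(forward_backup ⊃ ~forward_protocol), but O(forward_backup) is not derivable from the premises, so it does not yield O(~forward_protocol).
No other premise forces O(~forward_protocol). An ideal world satisfying every premise can still have forward_protocol true, so F(forward_protocol) is not derivable.

No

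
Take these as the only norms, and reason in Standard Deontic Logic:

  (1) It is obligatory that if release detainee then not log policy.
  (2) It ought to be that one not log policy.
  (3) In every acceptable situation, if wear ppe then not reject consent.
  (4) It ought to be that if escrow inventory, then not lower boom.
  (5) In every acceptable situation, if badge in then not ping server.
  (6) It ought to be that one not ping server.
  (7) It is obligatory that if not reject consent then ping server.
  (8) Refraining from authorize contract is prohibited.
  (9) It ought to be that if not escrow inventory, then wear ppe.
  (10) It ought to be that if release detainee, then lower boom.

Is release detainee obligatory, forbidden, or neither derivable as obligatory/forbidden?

From premise 6 we have O(¬ping_server).
The contrapositive of premise 7 (O(¬reject_consent → ping_server)) is O(¬ping_server → reject_consent), and O(¬ping_server) is already established, so O(reject_consent).
Premise 3, O(wear_ppe → ¬reject_consent), contraposes to O(reject_consent → ¬wear_ppe); with O(reject_consent) we get O(¬wear_ppe).
The contrapositive of premise 9 (O(¬escrow_inventory → wear_ppe)) is O(¬wear_ppe → escrow_inventory), and O(¬wear_ppe) is already established, so O(escrow_inventory).
Premise 4 is O(escrow_inventory → ¬lower_boom); since O(escrow_inventory), deontic closure gives O(¬lower_boom).
Premise 10 is O(release_detainee → lower_boom); contrapositively O(¬lower_boom → ¬release_detainee). Since O(¬lower_boom) holds, K gives O(¬release_detainee).
Premises 1, 2, 5, 8 do not contribute to this derivation.
Thus O(¬release_detainee), which is F(release_detainee): release_detainee is forbidden.

Forbidden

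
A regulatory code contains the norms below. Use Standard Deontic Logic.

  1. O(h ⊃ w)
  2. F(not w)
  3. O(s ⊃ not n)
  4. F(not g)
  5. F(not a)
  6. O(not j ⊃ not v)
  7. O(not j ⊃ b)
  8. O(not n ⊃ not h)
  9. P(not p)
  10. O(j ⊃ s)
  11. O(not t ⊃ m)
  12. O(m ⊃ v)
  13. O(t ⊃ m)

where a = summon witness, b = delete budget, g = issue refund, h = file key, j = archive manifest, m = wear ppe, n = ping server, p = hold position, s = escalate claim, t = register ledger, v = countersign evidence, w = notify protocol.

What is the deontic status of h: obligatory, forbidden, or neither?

Forbidden

By case analysis on t: premise 13 gives O(t ⊃ m) and premise 11 gives O(not t ⊃ m), so O(m) either way.
With premise 12, O(m ⊃ v), the K-axiom yields O(v).
The contrapositive of premise 6 (O(not j ⊃ not v)) is O(v ⊃ j), and O(v) is already established, so O(j).
Premise 10 is O(j ⊃ s); since O(j), deontic closure gives O(s).
Premise 3 is O(s ⊃ not n); since O(s), deontic closure gives O(not n).
Applying K to premise 8 (O(not n ⊃ not h)) and O(not n) yields O(not h).
Premises 1, 2, 4, 5, 7, 9 do not contribute to this derivation.
Thus O(not h), which is F(h): h is forbidden.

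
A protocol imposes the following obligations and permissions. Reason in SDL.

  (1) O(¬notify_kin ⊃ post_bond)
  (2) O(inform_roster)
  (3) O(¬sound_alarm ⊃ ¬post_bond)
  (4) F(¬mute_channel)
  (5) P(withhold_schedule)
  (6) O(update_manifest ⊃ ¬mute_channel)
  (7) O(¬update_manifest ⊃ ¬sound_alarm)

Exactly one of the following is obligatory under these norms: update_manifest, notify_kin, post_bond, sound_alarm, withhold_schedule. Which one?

Premise 4 is F(¬mute_channel), i.e. O(mute_channel).
Premise 6, O(update_manifest ⊃ ¬mute_channel), contraposes to O(mute_channel ⊃ ¬update_manifest); with O(mute_channel) we get O(¬update_manifest).
Premise 7 is O(¬update_manifest ⊃ ¬sound_alarm); since O(¬update_manifest), deontic closure gives O(¬sound_alarm).
From O(¬sound_alarm) and premise 3, O(¬sound_alarm ⊃ ¬post_bond), we obtain O(¬post_bond).
Premise 1, O(¬notify_kin ⊃ post_bond), contraposes to O(¬post_bond ⊃ notify_kin); with O(¬post_bond) we get O(notify_kin).
So O(notify_kin) holds — notify_kin is obligatory. None of the other listed options is made obligatory by any chain of premises.

notify_kin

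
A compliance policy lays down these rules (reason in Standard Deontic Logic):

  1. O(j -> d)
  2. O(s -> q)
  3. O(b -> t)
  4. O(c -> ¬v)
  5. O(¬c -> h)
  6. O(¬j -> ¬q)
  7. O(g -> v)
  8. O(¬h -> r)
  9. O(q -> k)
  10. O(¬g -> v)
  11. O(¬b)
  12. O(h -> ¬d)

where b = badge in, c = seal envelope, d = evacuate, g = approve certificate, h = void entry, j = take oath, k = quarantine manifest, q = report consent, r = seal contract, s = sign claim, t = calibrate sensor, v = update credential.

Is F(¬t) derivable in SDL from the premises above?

No

Premise 3 is O(b -> t), but O(b) is not derivable from the premises, so it does not yield O(t).
No other premise forces O(t). An ideal world satisfying every premise can still have ¬t true, so F(¬t) is not derivable.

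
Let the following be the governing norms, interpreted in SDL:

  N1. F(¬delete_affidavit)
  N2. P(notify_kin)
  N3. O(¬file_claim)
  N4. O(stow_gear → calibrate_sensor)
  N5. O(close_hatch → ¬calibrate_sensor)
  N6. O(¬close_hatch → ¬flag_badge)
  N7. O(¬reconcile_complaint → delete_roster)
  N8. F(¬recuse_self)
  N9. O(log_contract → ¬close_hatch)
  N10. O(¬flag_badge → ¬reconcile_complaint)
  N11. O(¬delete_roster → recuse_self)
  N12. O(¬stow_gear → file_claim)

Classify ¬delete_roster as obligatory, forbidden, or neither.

Forbidden

Premise 3 states O(¬file_claim) outright.
Premise 12 is O(¬stow_gear → file_claim); contrapositively O(¬file_claim → stow_gear). Since O(¬file_claim) holds, K gives O(stow_gear).
With premise 4, O(stow_gear → calibrate_sensor), the K-axiom yields O(calibrate_sensor).
The contrapositive of premise 5 (O(close_hatch → ¬calibrate_sensor)) is O(calibrate_sensor → ¬close_hatch), and O(calibrate_sensor) is already established, so O(¬close_hatch).
With premise 6, O(¬close_hatch → ¬flag_badge), the K-axiom yields O(¬flag_badge).
With premise 10, O(¬flag_badge → ¬reconcile_complaint), the K-axiom yields O(¬reconcile_complaint).
From O(¬reconcile_complaint) and premise 7, O(¬reconcile_complaint → delete_roster), we obtain O(delete_roster).
Premises 1, 2, 8, 9, 11 do not contribute to this derivation.
Thus O(delete_roster), which is F(¬delete_roster): ¬delete_roster is forbidden.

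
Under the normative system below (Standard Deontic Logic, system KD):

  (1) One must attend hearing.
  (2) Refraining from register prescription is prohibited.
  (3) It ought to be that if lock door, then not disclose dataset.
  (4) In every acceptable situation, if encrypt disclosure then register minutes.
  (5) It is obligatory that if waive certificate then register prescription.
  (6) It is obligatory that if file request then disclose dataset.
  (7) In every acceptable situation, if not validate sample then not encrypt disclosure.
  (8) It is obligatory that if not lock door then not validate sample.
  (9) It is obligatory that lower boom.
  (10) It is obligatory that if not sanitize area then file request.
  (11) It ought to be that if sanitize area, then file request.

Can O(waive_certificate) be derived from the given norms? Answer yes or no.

No

Premise 5 is O(waive_certificate → register_prescription); even if O(register_prescription) held, inferring O(waive_certificate) would be affirming the consequent — invalid.
No other premise forces O(waive_certificate). An ideal world satisfying every premise can still have waive_certificate false, so O(waive_certificate) is not derivable.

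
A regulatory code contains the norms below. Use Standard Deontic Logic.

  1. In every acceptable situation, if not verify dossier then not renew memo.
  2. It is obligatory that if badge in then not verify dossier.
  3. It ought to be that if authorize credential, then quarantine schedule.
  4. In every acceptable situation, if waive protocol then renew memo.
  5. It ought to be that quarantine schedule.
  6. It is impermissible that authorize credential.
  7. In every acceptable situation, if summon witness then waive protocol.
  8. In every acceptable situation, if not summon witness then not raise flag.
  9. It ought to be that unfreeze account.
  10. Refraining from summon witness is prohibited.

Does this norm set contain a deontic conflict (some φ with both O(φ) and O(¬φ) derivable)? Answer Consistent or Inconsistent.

Consistent

Premise 3 is O(authorize_credential → quarantine_schedule); even if O(quarantine_schedule) held, inferring O(authorize_credential) would be affirming the consequent — invalid.
So O(authorize_credential) is not derivable, and the apparent clash with O(¬authorize_credential) does not arise.
A world satisfying every obligation exists (e.g. authorize_credential=false, badge_in=false, quarantine_schedule=true, raise_flag=false, renew_memo=true, summon_witness=true, unfreeze_account=true, verify_dossier=true, waive_protocol=true); no atom is both obligatory and forbidden, so the set is consistent.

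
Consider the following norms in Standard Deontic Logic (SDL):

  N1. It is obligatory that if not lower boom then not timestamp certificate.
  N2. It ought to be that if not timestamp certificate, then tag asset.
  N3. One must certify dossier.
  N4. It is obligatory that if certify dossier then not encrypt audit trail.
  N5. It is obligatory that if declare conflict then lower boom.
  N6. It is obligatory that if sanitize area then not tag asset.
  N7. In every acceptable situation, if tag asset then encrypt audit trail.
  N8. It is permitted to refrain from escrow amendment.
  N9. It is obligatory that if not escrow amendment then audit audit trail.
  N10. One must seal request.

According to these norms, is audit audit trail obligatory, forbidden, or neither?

Neither

Premise 9 is O(¬escrow_amendment → audit_audit_trail), but O(¬escrow_amendment) is not derivable from the premises (the permission P(¬escrow_amendment) asserts only ¬O(escrow_amendment), not O(¬escrow_amendment)), so it does not yield O(audit_audit_trail).
No premise or chain of K-axiom applications forces O(audit_audit_trail), and none forces O(¬audit_audit_trail). So audit_audit_trail is neither obligatory nor forbidden under these norms.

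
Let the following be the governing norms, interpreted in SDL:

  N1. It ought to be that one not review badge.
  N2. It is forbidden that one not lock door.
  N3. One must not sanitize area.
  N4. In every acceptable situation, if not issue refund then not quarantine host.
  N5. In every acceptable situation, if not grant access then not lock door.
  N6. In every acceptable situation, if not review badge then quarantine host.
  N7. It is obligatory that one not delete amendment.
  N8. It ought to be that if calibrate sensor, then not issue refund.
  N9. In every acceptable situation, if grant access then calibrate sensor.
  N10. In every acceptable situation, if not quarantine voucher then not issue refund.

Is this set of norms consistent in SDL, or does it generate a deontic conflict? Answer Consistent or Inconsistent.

F(¬lock_door) at premise 2 means O(lock_door).
The contrapositive of premise 5 (O(¬grant_access → ¬lock_door)) is O(lock_door → grant_access), and O(lock_door) is already established, so O(grant_access).
Premise 9 is O(grant_access → calibrate_sensor); since O(grant_access), deontic closure gives O(calibrate_sensor).
From O(calibrate_sensor) and premise 8, O(calibrate_sensor → ¬issue_refund), we obtain O(¬issue_refund).
Applying K to premise 4 (O(¬issue_refund → ¬quarantine_host)) and O(¬issue_refund) yields O(¬quarantine_host).
Premise 6, O(¬review_badge → quarantine_host), contraposes to O(¬quarantine_host → review_badge); with O(¬quarantine_host) we get O(review_badge).
But premise 1 directly asserts O(¬review_badge).
We now have both O(review_badge) and O(¬review_badge) — review_badge is simultaneously obligatory and forbidden, violating the D-axiom.

Inconsistent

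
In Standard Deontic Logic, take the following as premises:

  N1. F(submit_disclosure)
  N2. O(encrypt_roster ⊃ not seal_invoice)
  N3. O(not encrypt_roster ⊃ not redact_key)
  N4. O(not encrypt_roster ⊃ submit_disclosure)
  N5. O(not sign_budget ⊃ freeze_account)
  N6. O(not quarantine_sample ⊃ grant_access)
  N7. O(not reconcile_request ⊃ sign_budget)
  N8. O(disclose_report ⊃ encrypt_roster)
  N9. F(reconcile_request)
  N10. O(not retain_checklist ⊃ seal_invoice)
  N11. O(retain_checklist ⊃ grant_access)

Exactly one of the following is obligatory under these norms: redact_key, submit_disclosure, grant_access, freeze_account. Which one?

Premise 1 is F(submit_disclosure), i.e. O(not submit_disclosure).
The contrapositive of premise 4 (O(not encrypt_roster ⊃ submit_disclosure)) is O(not submit_disclosure ⊃ encrypt_roster), and O(not submit_disclosure) is already established, so O(encrypt_roster).
With premise 2, O(encrypt_roster ⊃ not seal_invoice), the K-axiom yields O(not seal_invoice).
Premise 10 is O(not retain_checklist ⊃ seal_invoice); contrapositively O(not seal_invoice ⊃ retain_checklist). Since O(not seal_invoice) holds, K gives O(retain_checklist).
Applying K to premise 11 (O(retain_checklist ⊃ grant_access)) and O(retain_checklist) yields O(grant_access).
So O(grant_access) holds — grant_access is obligatory. None of the other listed options is made obligatory by any chain of premises.

grant_access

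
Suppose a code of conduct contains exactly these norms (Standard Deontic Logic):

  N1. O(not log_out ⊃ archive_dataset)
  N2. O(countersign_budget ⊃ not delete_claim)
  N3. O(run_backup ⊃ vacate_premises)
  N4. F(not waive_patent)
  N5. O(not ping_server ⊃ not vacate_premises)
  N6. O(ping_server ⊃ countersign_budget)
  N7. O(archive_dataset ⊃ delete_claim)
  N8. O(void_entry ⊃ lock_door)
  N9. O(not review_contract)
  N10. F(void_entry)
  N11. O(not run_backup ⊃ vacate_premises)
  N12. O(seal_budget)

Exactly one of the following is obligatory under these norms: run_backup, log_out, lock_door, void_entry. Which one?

Premises 3 and 11 are O(run_backup ⊃ vacate_premises) and O(not run_backup ⊃ vacate_premises); every ideal world satisfies run_backup or not run_backup, so in either case vacate_premises holds — hence O(vacate_premises).
The contrapositive of premise 5 (O(not ping_server ⊃ not vacate_premises)) is O(vacate_premises ⊃ ping_server), and O(vacate_premises) is already established, so O(ping_server).
With premise 6, O(ping_server ⊃ countersign_budget), the K-axiom yields O(countersign_budget).
From O(countersign_budget) and premise 2, O(countersign_budget ⊃ not delete_claim), we obtain O(not delete_claim).
The contrapositive of premise 7 (O(archive_dataset ⊃ delete_claim)) is O(not delete_claim ⊃ not archive_dataset), and O(not delete_claim) is already established, so O(not archive_dataset).
Premise 1 is O(not log_out ⊃ archive_dataset); contrapositively O(not archive_dataset ⊃ log_out). Since O(not archive_dataset) holds, K gives O(log_out).
So O(log_out) holds — log_out is obligatory. None of the other listed options is made obligatory by any chain of premises.

log_out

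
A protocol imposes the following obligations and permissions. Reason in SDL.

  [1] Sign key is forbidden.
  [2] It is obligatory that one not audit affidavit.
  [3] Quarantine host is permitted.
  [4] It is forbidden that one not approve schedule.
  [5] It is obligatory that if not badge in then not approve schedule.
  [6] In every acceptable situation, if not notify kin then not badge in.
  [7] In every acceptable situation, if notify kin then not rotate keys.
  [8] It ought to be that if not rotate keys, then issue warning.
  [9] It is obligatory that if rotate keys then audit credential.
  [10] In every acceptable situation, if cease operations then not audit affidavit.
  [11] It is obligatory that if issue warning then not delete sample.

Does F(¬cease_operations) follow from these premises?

No

Premise 10 is O(cease_operations → ¬audit_affidavit); even if O(¬audit_affidavit) held, inferring O(cease_operations) would be affirming the consequent — invalid.
No other premise forces O(cease_operations). An ideal world satisfying every premise can still have ¬cease_operations true, so F(¬cease_operations) is not derivable.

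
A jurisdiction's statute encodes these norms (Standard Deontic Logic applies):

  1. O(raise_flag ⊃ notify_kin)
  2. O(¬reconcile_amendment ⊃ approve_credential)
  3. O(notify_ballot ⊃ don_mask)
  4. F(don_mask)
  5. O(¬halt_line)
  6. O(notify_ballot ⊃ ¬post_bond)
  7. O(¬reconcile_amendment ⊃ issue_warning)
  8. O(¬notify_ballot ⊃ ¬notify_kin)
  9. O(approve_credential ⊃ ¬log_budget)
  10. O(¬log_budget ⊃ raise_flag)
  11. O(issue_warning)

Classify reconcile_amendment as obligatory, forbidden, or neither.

Premise 4, F(don_mask), is equivalent to O(¬don_mask).
Premise 3, O(notify_ballot ⊃ don_mask), contraposes to O(¬don_mask ⊃ ¬notify_ballot); with O(¬don_mask) we get O(¬notify_ballot).
With premise 8, O(¬notify_ballot ⊃ ¬notify_kin), the K-axiom yields O(¬notify_kin).
The contrapositive of premise 1 (O(raise_flag ⊃ notify_kin)) is O(¬notify_kin ⊃ ¬raise_flag), and O(¬notify_kin) is already established, so O(¬raise_flag).
The contrapositive of premise 10 (O(¬log_budget ⊃ raise_flag)) is O(¬raise_flag ⊃ log_budget), and O(¬raise_flag) is already established, so O(log_budget).
The contrapositive of premise 9 (O(approve_credential ⊃ ¬log_budget)) is O(log_budget ⊃ ¬approve_credential), and O(log_budget) is already established, so O(¬approve_credential).
Premise 2 is O(¬reconcile_amendment ⊃ approve_credential); contrapositively O(¬approve_credential ⊃ reconcile_amendment). Since O(¬approve_credential) holds, K gives O(reconcile_amendment).
Premises 5, 6, 7, 11 do not contribute to this derivation.
Hence reconcile_amendment is obligatory.

Obligatory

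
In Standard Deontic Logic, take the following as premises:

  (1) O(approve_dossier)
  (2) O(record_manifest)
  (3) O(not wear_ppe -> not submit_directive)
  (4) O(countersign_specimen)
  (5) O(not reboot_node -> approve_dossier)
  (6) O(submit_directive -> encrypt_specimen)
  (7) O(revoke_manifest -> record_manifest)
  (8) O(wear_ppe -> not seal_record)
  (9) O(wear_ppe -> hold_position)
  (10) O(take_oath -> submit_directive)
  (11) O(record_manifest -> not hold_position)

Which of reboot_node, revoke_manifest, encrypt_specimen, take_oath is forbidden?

take_oath

From premise 2 we have O(record_manifest).
With premise 11, O(record_manifest -> not hold_position), the K-axiom yields O(not hold_position).
Premise 9 is O(wear_ppe -> hold_position); contrapositively O(not hold_position -> not wear_ppe). Since O(not hold_position) holds, K gives O(not wear_ppe).
From O(not wear_ppe) and premise 3, O(not wear_ppe -> not submit_directive), we obtain O(not submit_directive).
Premise 10 is O(take_oath -> submit_directive); contrapositively O(not submit_directive -> not take_oath). Since O(not submit_directive) holds, K gives O(not take_oath).
So O(not take_oath) holds, i.e. take_oath is forbidden. None of the other listed options is forbidden under the premises.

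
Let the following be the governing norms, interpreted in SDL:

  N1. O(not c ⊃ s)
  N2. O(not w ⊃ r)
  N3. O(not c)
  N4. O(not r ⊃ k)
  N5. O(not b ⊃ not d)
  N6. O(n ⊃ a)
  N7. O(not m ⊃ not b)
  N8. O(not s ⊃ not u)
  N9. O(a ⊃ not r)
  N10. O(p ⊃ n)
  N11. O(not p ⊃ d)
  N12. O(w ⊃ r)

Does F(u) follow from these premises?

Premise 8 is O(not s ⊃ not u), but O(not s) is not derivable from the premises, so it does not yield O(not u).
No other premise forces O(not u). An ideal world satisfying every premise can still have u true, so F(u) is not derivable.

No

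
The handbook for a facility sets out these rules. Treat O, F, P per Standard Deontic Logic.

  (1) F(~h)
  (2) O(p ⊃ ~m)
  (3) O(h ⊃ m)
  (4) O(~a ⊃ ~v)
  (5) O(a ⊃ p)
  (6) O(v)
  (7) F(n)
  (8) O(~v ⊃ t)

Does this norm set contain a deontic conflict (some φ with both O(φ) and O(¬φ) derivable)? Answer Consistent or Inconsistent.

Premise 6 gives O(v).
The contrapositive of premise 4 (O(~a ⊃ ~v)) is O(v ⊃ a), and O(v) is already established, so O(a).
From O(a) and premise 5, O(a ⊃ p), we obtain O(p).
Applying K to premise 2 (O(p ⊃ ~m)) and O(p) yields O(~m).
The contrapositive of premise 3 (O(h ⊃ m)) is O(~m ⊃ ~h), and O(~m) is already established, so O(~h).
But premise 1, F(~h), means O(h).
We now have both O(~h) and O(h) — h is simultaneously obligatory and forbidden, violating the D-axiom.

Inconsistent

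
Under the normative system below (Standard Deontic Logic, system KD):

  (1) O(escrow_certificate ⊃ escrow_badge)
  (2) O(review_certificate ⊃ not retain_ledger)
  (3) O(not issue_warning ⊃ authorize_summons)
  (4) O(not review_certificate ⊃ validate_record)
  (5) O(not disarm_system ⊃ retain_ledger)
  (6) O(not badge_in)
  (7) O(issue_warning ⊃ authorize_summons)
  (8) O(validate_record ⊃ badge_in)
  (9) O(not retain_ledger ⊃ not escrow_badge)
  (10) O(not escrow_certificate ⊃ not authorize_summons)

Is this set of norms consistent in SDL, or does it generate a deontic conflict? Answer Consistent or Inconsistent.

By case analysis on issue_warning: premise 7 gives O(issue_warning ⊃ authorize_summons) and premise 3 gives O(not issue_warning ⊃ authorize_summons), so O(authorize_summons) either way.
The contrapositive of premise 10 (O(not escrow_certificate ⊃ not authorize_summons)) is O(authorize_summons ⊃ escrow_certificate), and O(authorize_summons) is already established, so O(escrow_certificate).
From O(escrow_certificate) and premise 1, O(escrow_certificate ⊃ escrow_badge), we obtain O(escrow_badge).
Premise 9, O(not retain_ledger ⊃ not escrow_badge), contraposes to O(escrow_badge ⊃ retain_ledger); with O(escrow_badge) we get O(retain_ledger).
Premise 2 is O(review_certificate ⊃ not retain_ledger); contrapositively O(retain_ledger ⊃ not review_certificate). Since O(retain_ledger) holds, K gives O(not review_certificate).
Applying K to premise 4 (O(not review_certificate ⊃ validate_record)) and O(not review_certificate) yields O(validate_record).
From O(validate_record) and premise 8, O(validate_record ⊃ badge_in), we obtain O(badge_in).
However, premise 6 gives O(not badge_in).
We now have both O(badge_in) and O(not badge_in) — badge_in is simultaneously obligatory and forbidden, violating the D-axiom.

Inconsistent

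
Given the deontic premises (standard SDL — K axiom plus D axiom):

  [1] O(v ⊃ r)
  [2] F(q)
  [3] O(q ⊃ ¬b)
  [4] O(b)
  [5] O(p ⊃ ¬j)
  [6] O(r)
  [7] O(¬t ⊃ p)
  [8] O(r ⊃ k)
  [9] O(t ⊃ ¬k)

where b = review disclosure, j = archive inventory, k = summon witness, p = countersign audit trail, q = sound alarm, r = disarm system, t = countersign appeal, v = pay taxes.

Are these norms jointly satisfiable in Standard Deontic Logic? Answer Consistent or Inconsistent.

Premise 3 is O(q ⊃ ¬b), but O(q) is not derivable from the premises, so it does not yield O(¬b).
So O(¬b) is not derivable, and the apparent clash with O(b) does not arise.
A world satisfying every obligation exists (e.g. b=true, j=false, k=true, p=true, q=false, r=true, t=false, v=false); no atom is both obligatory and forbidden, so the set is consistent.

Consistent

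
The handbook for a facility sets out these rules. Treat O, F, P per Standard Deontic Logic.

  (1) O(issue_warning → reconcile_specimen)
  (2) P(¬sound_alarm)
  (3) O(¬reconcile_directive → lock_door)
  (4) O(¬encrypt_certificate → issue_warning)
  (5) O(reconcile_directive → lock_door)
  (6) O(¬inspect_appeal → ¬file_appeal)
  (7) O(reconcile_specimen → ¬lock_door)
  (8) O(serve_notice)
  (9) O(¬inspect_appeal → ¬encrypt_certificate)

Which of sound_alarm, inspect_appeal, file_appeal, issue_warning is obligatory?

Premises 5 and 3 are O(reconcile_directive → lock_door) and O(¬reconcile_directive → lock_door); every ideal world satisfies reconcile_directive or ¬reconcile_directive, so in either case lock_door holds — hence O(lock_door).
Premise 7, O(reconcile_specimen → ¬lock_door), contraposes to O(lock_door → ¬reconcile_specimen); with O(lock_door) we get O(¬reconcile_specimen).
Premise 1 is O(issue_warning → reconcile_specimen); contrapositively O(¬reconcile_specimen → ¬issue_warning). Since O(¬reconcile_specimen) holds, K gives O(¬issue_warning).
The contrapositive of premise 4 (O(¬encrypt_certificate → issue_warning)) is O(¬issue_warning → encrypt_certificate), and O(¬issue_warning) is already established, so O(encrypt_certificate).
Premise 9 is O(¬inspect_appeal → ¬encrypt_certificate); contrapositively O(encrypt_certificate → inspect_appeal). Since O(encrypt_certificate) holds, K gives O(inspect_appeal).
So O(inspect_appeal) holds — inspect_appeal is obligatory. None of the other listed options is made obligatory by any chain of premises.

inspect_appeal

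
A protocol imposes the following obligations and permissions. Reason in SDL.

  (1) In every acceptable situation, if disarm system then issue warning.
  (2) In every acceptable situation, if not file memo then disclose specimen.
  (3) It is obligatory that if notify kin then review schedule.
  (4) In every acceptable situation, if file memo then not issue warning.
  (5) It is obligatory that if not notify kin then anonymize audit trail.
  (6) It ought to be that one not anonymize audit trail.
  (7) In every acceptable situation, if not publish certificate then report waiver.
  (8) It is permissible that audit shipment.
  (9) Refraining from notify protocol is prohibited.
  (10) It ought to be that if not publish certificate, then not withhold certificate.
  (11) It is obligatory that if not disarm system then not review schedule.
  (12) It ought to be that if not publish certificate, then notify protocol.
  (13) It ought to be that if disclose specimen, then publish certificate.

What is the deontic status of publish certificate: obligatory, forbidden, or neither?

Premise 6 states O(¬anonymize_audit_trail) outright.
Premise 5, O(¬notify_kin → anonymize_audit_trail), contraposes to O(¬anonymize_audit_trail → notify_kin); with O(¬anonymize_audit_trail) we get O(notify_kin).
Premise 3 is O(notify_kin → review_schedule); since O(notify_kin), deontic closure gives O(review_schedule).
Premise 11 is O(¬disarm_system → ¬review_schedule); contrapositively O(review_schedule → disarm_system). Since O(review_schedule) holds, K gives O(disarm_system).
From O(disarm_system) and premise 1, O(disarm_system → issue_warning), we obtain O(issue_warning).
The contrapositive of premise 4 (O(file_memo → ¬issue_warning)) is O(issue_warning → ¬file_memo), and O(issue_warning) is already established, so O(¬file_memo).
With premise 2, O(¬file_memo → disclose_specimen), the K-axiom yields O(disclose_specimen).
With premise 13, O(disclose_specimen → publish_certificate), the K-axiom yields O(publish_certificate).
Premises 7, 8, 9, 10, 12 do not contribute to this derivation.
Hence publish_certificate is obligatory.

Obligatory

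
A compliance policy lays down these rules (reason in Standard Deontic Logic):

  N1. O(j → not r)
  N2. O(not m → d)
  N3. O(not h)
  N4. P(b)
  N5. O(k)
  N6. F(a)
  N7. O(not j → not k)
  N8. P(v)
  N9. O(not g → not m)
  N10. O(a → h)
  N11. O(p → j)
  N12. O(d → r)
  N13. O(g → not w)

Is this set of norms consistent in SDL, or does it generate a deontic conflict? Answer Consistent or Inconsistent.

Consistent

Premise 10 is O(a → h), but O(a) is not derivable from the premises, so it does not yield O(h).
So O(h) is not derivable, and the apparent clash with O(not h) does not arise.
A world satisfying every obligation exists (e.g. a=false, b=false, d=false, g=true, h=false, j=true, k=true, m=true, p=false, r=false, v=false, w=false); no atom is both obligatory and forbidden, so the set is consistent.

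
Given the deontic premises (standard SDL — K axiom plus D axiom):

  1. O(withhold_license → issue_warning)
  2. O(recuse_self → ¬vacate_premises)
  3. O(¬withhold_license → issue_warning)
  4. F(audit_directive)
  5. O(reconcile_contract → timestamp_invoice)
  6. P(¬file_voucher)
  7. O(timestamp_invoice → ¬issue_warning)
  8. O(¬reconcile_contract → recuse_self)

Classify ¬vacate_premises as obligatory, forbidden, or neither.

Premises 3 and 1 are O(¬withhold_license → issue_warning) and O(withhold_license → issue_warning); every ideal world satisfies ¬withhold_license or withhold_license, so in either case issue_warning holds — hence O(issue_warning).
Premise 7, O(timestamp_invoice → ¬issue_warning), contraposes to O(issue_warning → ¬timestamp_invoice); with O(issue_warning) we get O(¬timestamp_invoice).
Premise 5, O(reconcile_contract → timestamp_invoice), contraposes to O(¬timestamp_invoice → ¬reconcile_contract); with O(¬timestamp_invoice) we get O(¬reconcile_contract).
With premise 8, O(¬reconcile_contract → recuse_self), the K-axiom yields O(recuse_self).
Premise 2 is O(recuse_self → ¬vacate_premises); since O(recuse_self), deontic closure gives O(¬vacate_premises).
Premises 4, 6 do not contribute to this derivation.
Hence ¬vacate_premises is obligatory.

Obligatory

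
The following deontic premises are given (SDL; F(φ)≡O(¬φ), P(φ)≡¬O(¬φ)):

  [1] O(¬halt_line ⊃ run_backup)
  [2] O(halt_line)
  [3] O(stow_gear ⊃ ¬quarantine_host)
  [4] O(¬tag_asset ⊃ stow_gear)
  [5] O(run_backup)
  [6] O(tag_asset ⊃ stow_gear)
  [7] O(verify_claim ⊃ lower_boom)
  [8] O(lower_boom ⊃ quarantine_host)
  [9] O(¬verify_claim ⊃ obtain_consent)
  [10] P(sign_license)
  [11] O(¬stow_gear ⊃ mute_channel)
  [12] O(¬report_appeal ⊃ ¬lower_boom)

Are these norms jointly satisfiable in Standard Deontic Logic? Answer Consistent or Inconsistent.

Premise 1 is O(¬halt_line ⊃ run_backup); even if O(run_backup) held, inferring O(¬halt_line) would be affirming the consequent — invalid.
So O(¬halt_line) is not derivable, and the apparent clash with O(halt_line) does not arise.
A world satisfying every obligation exists (e.g. halt_line=true, lower_boom=false, mute_channel=false, obtain_consent=true, quarantine_host=false, report_appeal=false, run_backup=true, sign_license=false, stow_gear=true, tag_asset=false, verify_claim=false); no atom is both obligatory and forbidden, so the set is consistent.

Consistent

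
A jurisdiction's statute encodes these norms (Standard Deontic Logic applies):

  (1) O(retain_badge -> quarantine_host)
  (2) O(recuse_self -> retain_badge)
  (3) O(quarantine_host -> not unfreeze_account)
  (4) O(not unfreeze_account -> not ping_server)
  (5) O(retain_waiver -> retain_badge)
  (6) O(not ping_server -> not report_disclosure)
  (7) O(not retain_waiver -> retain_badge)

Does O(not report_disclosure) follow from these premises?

Yes

Premises 7 and 5 cover both cases: O(not retain_waiver -> retain_badge) and O(retain_waiver -> retain_badge). Since not retain_waiver ∨ retain_waiver is a tautology, O(retain_badge) follows.
With premise 1, O(retain_badge -> quarantine_host), the K-axiom yields O(quarantine_host).
Premise 3 is O(quarantine_host -> not unfreeze_account); since O(quarantine_host), deontic closure gives O(not unfreeze_account).
From O(not unfreeze_account) and premise 4, O(not unfreeze_account -> not ping_server), we obtain O(not ping_server).
From O(not ping_server) and premise 6, O(not ping_server -> not report_disclosure), we obtain O(not report_disclosure).
Premise 2 does not contribute to this derivation.
So O(not report_disclosure) follows.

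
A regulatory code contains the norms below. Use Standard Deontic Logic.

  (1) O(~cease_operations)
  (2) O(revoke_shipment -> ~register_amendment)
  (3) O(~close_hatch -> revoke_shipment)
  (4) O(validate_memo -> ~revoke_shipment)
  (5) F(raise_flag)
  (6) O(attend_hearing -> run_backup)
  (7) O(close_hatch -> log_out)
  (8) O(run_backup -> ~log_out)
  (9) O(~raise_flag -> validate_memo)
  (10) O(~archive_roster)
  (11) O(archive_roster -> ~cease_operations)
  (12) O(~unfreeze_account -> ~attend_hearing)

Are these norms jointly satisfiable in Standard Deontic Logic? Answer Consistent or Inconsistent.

Consistent

Premise 11 is O(archive_roster -> ~cease_operations); even if O(~cease_operations) held, inferring O(archive_roster) would be affirming the consequent — invalid.
So O(archive_roster) is not derivable, and the apparent clash with O(~archive_roster) does not arise.
A world satisfying every obligation exists (e.g. archive_roster=false, attend_hearing=false, cease_operations=false, close_hatch=true, log_out=true, raise_flag=false, register_amendment=false, revoke_shipment=false, run_backup=false, unfreeze_account=false, validate_memo=true); no atom is both obligatory and forbidden, so the set is consistent.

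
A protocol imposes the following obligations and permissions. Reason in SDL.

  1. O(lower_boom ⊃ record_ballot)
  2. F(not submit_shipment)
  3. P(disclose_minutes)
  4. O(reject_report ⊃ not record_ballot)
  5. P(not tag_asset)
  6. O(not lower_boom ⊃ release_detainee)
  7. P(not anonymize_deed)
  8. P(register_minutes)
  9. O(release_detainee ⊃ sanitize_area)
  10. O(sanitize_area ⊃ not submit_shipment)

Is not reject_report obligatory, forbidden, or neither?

F(not submit_shipment) at premise 2 means O(submit_shipment).
Premise 10 is O(sanitize_area ⊃ not submit_shipment); contrapositively O(submit_shipment ⊃ not sanitize_area). Since O(submit_shipment) holds, K gives O(not sanitize_area).
The contrapositive of premise 9 (O(release_detainee ⊃ sanitize_area)) is O(not sanitize_area ⊃ not release_detainee), and O(not sanitize_area) is already established, so O(not release_detainee).
Premise 6, O(not lower_boom ⊃ release_detainee), contraposes to O(not release_detainee ⊃ lower_boom); with O(not release_detainee) we get O(lower_boom).
Premise 1 is O(lower_boom ⊃ record_ballot); since O(lower_boom), deontic closure gives O(record_ballot).
Premise 4 is O(reject_report ⊃ not record_ballot); contrapositively O(record_ballot ⊃ not reject_report). Since O(record_ballot) holds, K gives O(not reject_report).
Premises 3, 5, 7, 8 do not contribute to this derivation.
Hence not reject_report is obligatory.

Obligatory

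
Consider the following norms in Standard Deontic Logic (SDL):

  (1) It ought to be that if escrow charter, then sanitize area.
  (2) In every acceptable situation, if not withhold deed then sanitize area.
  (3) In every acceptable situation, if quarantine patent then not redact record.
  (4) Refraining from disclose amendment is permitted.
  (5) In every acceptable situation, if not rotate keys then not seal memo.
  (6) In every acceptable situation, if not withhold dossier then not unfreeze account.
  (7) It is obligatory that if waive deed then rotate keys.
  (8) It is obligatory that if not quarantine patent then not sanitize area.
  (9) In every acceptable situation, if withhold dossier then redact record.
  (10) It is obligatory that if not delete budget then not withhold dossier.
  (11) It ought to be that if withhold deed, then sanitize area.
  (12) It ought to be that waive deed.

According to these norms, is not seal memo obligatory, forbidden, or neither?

Neither

Premise 5 is O(¬rotate_keys → ¬seal_memo), but O(¬rotate_keys) is not derivable from the premises, so it does not yield O(¬seal_memo).
No premise or chain of K-axiom applications forces O(¬seal_memo), and none forces O(seal_memo). So ¬seal_memo is neither obligatory nor forbidden under these norms.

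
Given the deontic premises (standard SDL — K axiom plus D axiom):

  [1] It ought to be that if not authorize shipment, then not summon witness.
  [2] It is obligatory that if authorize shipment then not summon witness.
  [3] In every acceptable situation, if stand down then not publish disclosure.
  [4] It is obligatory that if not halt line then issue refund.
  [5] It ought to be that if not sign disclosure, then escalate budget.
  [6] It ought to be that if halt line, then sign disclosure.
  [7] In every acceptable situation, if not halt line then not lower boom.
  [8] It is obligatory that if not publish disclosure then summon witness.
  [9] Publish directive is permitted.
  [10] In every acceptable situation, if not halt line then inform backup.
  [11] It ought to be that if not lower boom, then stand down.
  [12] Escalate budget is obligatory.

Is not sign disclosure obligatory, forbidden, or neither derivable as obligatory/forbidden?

Forbidden

Premises 2 and 1 cover both cases: O(authorize_shipment → ¬summon_witness) and O(¬authorize_shipment → ¬summon_witness). Since authorize_shipment ∨ ¬authorize_shipment is a tautology, O(¬summon_witness) follows.
Premise 8 is O(¬publish_disclosure → summon_witness); contrapositively O(¬summon_witness → publish_disclosure). Since O(¬summon_witness) holds, K gives O(publish_disclosure).
The contrapositive of premise 3 (O(stand_down → ¬publish_disclosure)) is O(publish_disclosure → ¬stand_down), and O(publish_disclosure) is already established, so O(¬stand_down).
Premise 11, O(¬lower_boom → stand_down), contraposes to O(¬stand_down → lower_boom); with O(¬stand_down) we get O(lower_boom).
Premise 7, O(¬halt_line → ¬lower_boom), contraposes to O(lower_boom → halt_line); with O(lower_boom) we get O(halt_line).
From O(halt_line) and premise 6, O(halt_line → sign_disclosure), we obtain O(sign_disclosure).
Premises 4, 5, 9, 10, 12 do not contribute to this derivation.
Thus O(sign_disclosure), which is F(¬sign_disclosure): ¬sign_disclosure is forbidden.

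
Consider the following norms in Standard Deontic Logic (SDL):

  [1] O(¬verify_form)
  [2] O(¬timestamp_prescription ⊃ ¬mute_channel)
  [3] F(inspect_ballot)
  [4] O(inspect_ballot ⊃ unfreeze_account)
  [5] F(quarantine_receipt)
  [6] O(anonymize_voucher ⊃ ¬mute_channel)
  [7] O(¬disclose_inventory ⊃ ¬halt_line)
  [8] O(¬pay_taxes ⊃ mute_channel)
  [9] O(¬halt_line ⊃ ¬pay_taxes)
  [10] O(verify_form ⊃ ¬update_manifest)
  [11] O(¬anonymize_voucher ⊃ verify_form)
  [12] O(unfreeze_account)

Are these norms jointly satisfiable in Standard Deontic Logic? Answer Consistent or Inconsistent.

Premise 4 is O(inspect_ballot ⊃ unfreeze_account); even if O(unfreeze_account) held, inferring O(inspect_ballot) would be affirming the consequent — invalid.
So O(inspect_ballot) is not derivable, and the apparent clash with O(¬inspect_ballot) does not arise.
A world satisfying every obligation exists (e.g. anonymize_voucher=true, disclose_inventory=true, halt_line=true, inspect_ballot=false, mute_channel=false, pay_taxes=true, quarantine_receipt=false, timestamp_prescription=false, unfreeze_account=true, update_manifest=false, verify_form=false); no atom is both obligatory and forbidden, so the set is consistent.

Consistent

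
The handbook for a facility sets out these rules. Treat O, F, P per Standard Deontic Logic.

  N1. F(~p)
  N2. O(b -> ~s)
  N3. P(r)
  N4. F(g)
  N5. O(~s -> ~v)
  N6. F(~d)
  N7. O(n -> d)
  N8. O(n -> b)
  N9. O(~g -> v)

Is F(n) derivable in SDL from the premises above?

Premise 4 is F(g), i.e. O(~g).
With premise 9, O(~g -> v), the K-axiom yields O(v).
The contrapositive of premise 5 (O(~s -> ~v)) is O(v -> s), and O(v) is already established, so O(s).
The contrapositive of premise 2 (O(b -> ~s)) is O(s -> ~b), and O(s) is already established, so O(~b).
Premise 8 is O(n -> b); contrapositively O(~b -> ~n). Since O(~b) holds, K gives O(~n).
Premises 1, 3, 6, 7 do not contribute to this derivation.
So O(~n) holds, i.e. F(n). The claim follows.

Yes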